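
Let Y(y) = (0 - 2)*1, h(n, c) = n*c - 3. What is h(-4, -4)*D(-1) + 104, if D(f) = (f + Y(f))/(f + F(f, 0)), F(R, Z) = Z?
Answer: 143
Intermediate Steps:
h(n, c) = -3 + c*n (h(n, c) = c*n - 3 = -3 + c*n)
Y(y) = -2 (Y(y) = -2*1 = -2)
D(f) = (-2 + f)/f (D(f) = (f - 2)/(f + 0) = (-2 + f)/f)
h(-4, -4)*D(-1) + 104 = (-3 - 4*(-4))*((-2 - 1)/(-1)) + 104 = (-3 + 16)*(-1*(-3)) + 104 = 13*3 + 104 = 39 + 104 = 143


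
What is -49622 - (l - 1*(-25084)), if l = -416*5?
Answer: -72626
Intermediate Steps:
l = -2080
-49622 - (l - 1*(-25084)) = -49622 - (-2080 - 1*(-25084)) = -49622 - (-2080 + 25084) = -49622 - 1*23004 = -49622 - 23004 = -72626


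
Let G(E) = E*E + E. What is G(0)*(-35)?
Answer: 0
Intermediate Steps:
G(E) = E + E**2 (G(E) = E**2 + E = E + E**2)
G(0)*(-35) = (0*(1 + 0))*(-35) = (0*1)*(-35) = 0*(-35) = 0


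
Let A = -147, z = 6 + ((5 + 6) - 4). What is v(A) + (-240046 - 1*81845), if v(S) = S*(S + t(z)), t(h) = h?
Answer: -302193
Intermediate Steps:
z = 13 (z = 6 + (11 - 4) = 6 + 7 = 13)
v(S) = S*(13 + S) (v(S) = S*(S + 13) = S*(13 + S))
v(A) + (-240046 - 1*81845) = -147*(13 - 147) + (-240046 - 1*81845) = -147*(-134) + (-240046 - 81845) = 19698 - 321891 = -302193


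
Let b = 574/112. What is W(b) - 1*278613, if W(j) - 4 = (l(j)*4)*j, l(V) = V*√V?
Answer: -278609 + 1681*√82/64 ≈ -2.7837e+5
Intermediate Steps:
l(V) = V^(3/2)
b = 41/8 (b = 574*(1/112) = 41/8 ≈ 5.1250)
W(j) = 4 + 4*j^(5/2) (W(j) = 4 + (j^(3/2)*4)*j = 4 + (4*j^(3/2))*j = 4 + 4*j^(5/2))
W(b) - 1*278613 = (4 + 4*(41/8)^(5/2)) - 1*278613 = (4 + 4*(1681*√82/256)) - 278613 = (4 + 1681*√82/64) - 278613 = -278609 + 1681*√82/64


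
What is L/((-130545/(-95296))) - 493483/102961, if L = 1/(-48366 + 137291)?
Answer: -5728693260775919/1195244815024125 ≈ -4.7929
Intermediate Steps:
L = 1/88925 ≈ 1.1245e-5
L/((-130545/(-95296))) - 493483/102961 = 1/(88925*((-130545/(-95296)))) - 493483/102961 = 1/(88925*((-130545*(-1)/95296))) - 493483*1/102961 = 1/(88925*((-1*(-130545/95296)))) - 493483/102961 = 1/(88925*(130545/95296)) - 493483/102961 = (1/88925)*(95296/130545) - 493483/102961 = 95296/11608714125 - 493483/102961 = -5728693260775919/1195244815024125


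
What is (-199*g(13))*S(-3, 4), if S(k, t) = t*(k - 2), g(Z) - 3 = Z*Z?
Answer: 684560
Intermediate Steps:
g(Z) = 3 + Z² (g(Z) = 3 + Z*Z = 3 + Z²)
S(k, t) = t*(-2 + k)
(-199*g(13))*S(-3, 4) = (-199*(3 + 13²))*(4*(-2 - 3)) = (-199*(3 + 169))*(4*(-5)) = -199*172*(-20) = -34228*(-20) = 684560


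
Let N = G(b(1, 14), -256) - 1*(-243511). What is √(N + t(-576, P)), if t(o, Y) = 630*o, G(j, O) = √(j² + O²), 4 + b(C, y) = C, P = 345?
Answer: √(-119369 + √65545) ≈ 345.13*I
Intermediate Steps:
b(C, y) = -4 + C
G(j, O) = √(O² + j²)
N = 243511 + √65545 (N = √((-256)² + (-4 + 1)²) - 1*(-243511) = √(65536 + (-3)²) + 243511 = √(65536 + 9) + 243511 = √65545 + 243511 = 243511 + √65545 ≈ 2.4377e+5)
√(N + t(-576, P)) = √((243511 + √65545) + 630*(-576)) = √((243511 + √65545) - 362880) = √(-119369 + √65545)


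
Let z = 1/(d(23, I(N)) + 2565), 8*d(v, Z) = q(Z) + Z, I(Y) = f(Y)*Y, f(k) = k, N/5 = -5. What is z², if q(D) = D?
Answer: 16/118483225 ≈ 1.3504e-7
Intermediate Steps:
N = -25 (N = 5*(-5) = -25)
I(Y) = Y² (I(Y) = Y*Y = Y²)
d(v, Z) = Z/4 (d(v, Z) = (Z + Z)/8 = (2*Z)/8 = Z/4)
z = 4/10885 (z = 1/((¼)*(-25)² + 2565) = 1/((¼)*625 + 2565) = 1/(625/4 + 2565) = 1/(10885/4) = 4/10885 ≈ 0.00036748)
z² = (4/10885)² = 16/118483225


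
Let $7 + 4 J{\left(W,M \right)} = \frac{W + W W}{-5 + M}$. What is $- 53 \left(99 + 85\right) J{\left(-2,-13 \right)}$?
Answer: $\frac{156032}{9} \approx 17337.0$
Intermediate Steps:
$J{\left(W,M \right)} = - \frac{7}{4} + \frac{W + W^{2}}{4 \left(-5 + M\right)}$ ($J{\left(W,M \right)} = - \frac{7}{4} + \frac{\left(W + W W\right) \frac{1}{-5 + M}}{4} = - \frac{7}{4} + \frac{\left(W + W^{2}\right) \frac{1}{-5 + M}}{4} = - \frac{7}{4} + \frac{\frac{1}{-5 + M} \left(W + W^{2}\right)}{4} = - \frac{7}{4} + \frac{W + W^{2}}{4 \left(-5 + M\right)}$)
$- 53 \left(99 + 85\right) J{\left(-2,-13 \right)} = - 53 \left(99 + 85\right) \frac{35 - 2 + \left(-2\right)^{2} - -91}{4 \left(-5 - 13\right)} = \left(-53\right) 184 \frac{35 - 2 + 4 + 91}{4 \left(-18\right)} = - 9752 \cdot \frac{1}{4} \left(- \frac{1}{18}\right) 128 = \left(-9752\right) \left(- \frac{16}{9}\right) = \frac{156032}{9}$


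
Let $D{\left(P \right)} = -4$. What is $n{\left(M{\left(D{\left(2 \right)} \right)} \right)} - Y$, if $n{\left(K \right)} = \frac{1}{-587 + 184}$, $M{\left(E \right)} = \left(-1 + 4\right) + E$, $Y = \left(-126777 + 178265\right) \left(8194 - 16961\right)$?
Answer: $\frac{181912304287}{403} \approx 4.514 \cdot 10^{8}$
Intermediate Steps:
$Y = -451395296$ ($Y = 51488 \left(-8767\right) = -451395296$)
$M{\left(E \right)} = 3 + E$
$n{\left(K \right)} = - \frac{1}{403}$ ($n{\left(K \right)} = \frac{1}{-403} = - \frac{1}{403}$)
$n{\left(M{\left(D{\left(2 \right)} \right)} \right)} - Y = - \frac{1}{403} - -451395296 = - \frac{1}{403} + 451395296 = \frac{181912304287}{403}$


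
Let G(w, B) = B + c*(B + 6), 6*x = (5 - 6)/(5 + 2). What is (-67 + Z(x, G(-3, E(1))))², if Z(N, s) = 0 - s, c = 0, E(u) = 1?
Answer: 4624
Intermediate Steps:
x = -1/42 (x = ((5 - 6)/(5 + 2))/6 = (-1/7)/6 = (-1*⅐)/6 = (⅙)*(-⅐) = -1/42 ≈ -0.023810)
G(w, B) = B (G(w, B) = B + 0*(B + 6) = B + 0*(6 + B) = B + 0 = B)
Z(N, s) = -s
(-67 + Z(x, G(-3, E(1))))² = (-67 - 1*1)² = (-67 - 1)² = (-68)² = 4624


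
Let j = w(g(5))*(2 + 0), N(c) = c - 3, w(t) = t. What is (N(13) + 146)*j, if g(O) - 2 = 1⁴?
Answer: 936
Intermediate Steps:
g(O) = 3 (g(O) = 2 + 1⁴ = 2 + 1 = 3)
N(c) = -3 + c
j = 6 (j = 3*(2 + 0) = 3*2 = 6)
(N(13) + 146)*j = ((-3 + 13) + 146)*6 = (10 + 146)*6 = 156*6 = 936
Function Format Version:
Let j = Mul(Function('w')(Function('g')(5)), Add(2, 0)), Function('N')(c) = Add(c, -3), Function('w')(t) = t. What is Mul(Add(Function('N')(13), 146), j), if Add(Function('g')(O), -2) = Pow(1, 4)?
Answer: 936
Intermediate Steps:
Function('g')(O) = 3 (Function('g')(O) = Add(2, Pow(1, 4)) = Add(2, 1) = 3)
Function('N')(c) = Add(-3, c)
j = 6 (j = Mul(3, Add(2, 0)) = Mul(3, 2) = 6)
Mul(Add(Function('N')(13), 146), j) = Mul(Add(Add(-3, 13), 146), 6) = Mul(Add(10, 146), 6) = Mul(156, 6) = 936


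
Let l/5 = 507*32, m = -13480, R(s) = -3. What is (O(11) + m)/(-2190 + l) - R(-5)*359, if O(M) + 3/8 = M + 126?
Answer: 679954133/631440 ≈ 1076.8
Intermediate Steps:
O(M) = 1005/8 + M (O(M) = -3/8 + (M + 126) = -3/8 + (126 + M) = 1005/8 + M)
l = 81120 (l = 5*(507*32) = 5*16224 = 81120)
(O(11) + m)/(-2190 + l) - R(-5)*359 = ((1005/8 + 11) - 13480)/(-2190 + 81120) - (-3)*359 = (1093/8 - 13480)/78930 - 1*(-1077) = -106747/8*1/78930 + 1077 = -106747/631440 + 1077 = 679954133/631440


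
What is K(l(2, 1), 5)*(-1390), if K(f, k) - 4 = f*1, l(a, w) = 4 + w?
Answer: -12510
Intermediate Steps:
K(f, k) = 4 + f (K(f, k) = 4 + f*1 = 4 + f)
K(l(2, 1), 5)*(-1390) = (4 + (4 + 1))*(-1390) = (4 + 5)*(-1390) = 9*(-1390) = -12510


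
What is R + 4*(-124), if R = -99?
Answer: -595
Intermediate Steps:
R + 4*(-124) = -99 + 4*(-124) = -99 - 496 = -595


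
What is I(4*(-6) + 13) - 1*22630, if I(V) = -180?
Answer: -22810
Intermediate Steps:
I(4*(-6) + 13) - 1*22630 = -180 - 1*22630 = -180 - 22630 = -22810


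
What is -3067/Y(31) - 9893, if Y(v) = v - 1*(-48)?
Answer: -784614/79 ≈ -9931.8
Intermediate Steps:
Y(v) = 48 + v (Y(v) = v + 48 = 48 + v)
-3067/Y(31) - 9893 = -3067/(48 + 31) - 9893 = -3067/79 - 9893 = -784614/79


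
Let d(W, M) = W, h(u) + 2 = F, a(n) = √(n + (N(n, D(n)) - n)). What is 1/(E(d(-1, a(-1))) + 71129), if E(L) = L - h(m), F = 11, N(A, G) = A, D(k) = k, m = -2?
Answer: 1/71119 ≈ 1.4061e-5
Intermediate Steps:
a(n) = √n (a(n) = √(n + (n - n)) = √(n + 0) = √n)
h(u) = 9 (h(u) = -2 + 11 = 9)
E(L) = -9 + L (E(L) = L - 1*9 = L - 9 = -9 + L)
1/(E(d(-1, a(-1))) + 71129) = 1/((-9 - 1) + 71129) = 1/(-10 + 71129) = 1/71119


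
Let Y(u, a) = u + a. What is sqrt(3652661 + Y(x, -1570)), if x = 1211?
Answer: sqrt(3652302) ≈ 1911.1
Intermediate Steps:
Y(u, a) = a + u
sqrt(3652661 + Y(x, -1570)) = sqrt(3652661 + (-1570 + 1211)) = sqrt(3652661 - 359) = sqrt(3652302)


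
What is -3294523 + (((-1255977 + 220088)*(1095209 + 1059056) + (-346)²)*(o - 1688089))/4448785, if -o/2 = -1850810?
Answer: -4493368749828438994/4448785 ≈ -1.0100e+12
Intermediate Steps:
o = 3701620 (o = -2*(-1850810) = 3701620)
-3294523 + (((-1255977 + 220088)*(1095209 + 1059056) + (-346)²)*(o - 1688089))/4448785 = -3294523 + (((-1255977 + 220088)*(1095209 + 1059056) + (-346)²)*(3701620 - 1688089))/4448785 = -3294523 + ((-1035889*2154265 + 119716)*2013531)*(1/4448785) = -3294523 + ((-2231579416585 + 119716)*2013531)*(1/4448785) = -3294523 - 2231579296869*2013531*(1/4448785) = -3294523 - 4493354093203934439*1/4448785 = -3294523 - 4493354093203934439/4448785 = -4493368749828438994/4448785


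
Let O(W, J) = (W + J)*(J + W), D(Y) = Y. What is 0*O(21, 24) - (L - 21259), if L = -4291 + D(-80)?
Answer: 25630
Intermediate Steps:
O(W, J) = (J + W)**2 (O(W, J) = (J + W)*(J + W) = (J + W)**2)
L = -4371 (L = -4291 - 80 = -4371)
0*O(21, 24) - (L - 21259) = 0*(24 + 21)**2 - (-4371 - 21259) = 0*45**2 - 1*(-25630) = 0*2025 + 25630 = 0 + 25630 = 25630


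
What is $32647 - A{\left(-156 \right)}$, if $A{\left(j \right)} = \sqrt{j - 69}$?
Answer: $32647 - 15 i \approx 32647.0 - 15.0 i$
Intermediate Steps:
$A{\left(j \right)} = \sqrt{-69 + j}$
$32647 - A{\left(-156 \right)} = 32647 - \sqrt{-69 - 156} = 32647 - \sqrt{-225} = 32647 - 15 i$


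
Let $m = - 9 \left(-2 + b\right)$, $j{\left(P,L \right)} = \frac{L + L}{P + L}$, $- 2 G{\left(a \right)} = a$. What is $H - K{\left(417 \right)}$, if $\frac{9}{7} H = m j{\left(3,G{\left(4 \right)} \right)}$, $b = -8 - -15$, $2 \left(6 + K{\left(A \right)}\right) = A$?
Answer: $- \frac{125}{2} \approx -62.5$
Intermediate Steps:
$K{\left(A \right)} = -6 + \frac{A}{2}$
$G{\left(a \right)} = - \frac{a}{2}$
$b = 7$ ($b = -8 + 15 = 7$)
$j{\left(P,L \right)} = \frac{2 L}{L + P}$
$m = -45$ ($m = - 9 \left(-2 + 7\right) = \left(-9\right) 5 = -45$)
$H = 140$ ($H = \frac{7 \left(- 45 \frac{2 \left(\left(- \frac{1}{2}\right) 4\right)}{\left(- \frac{1}{2}\right) 4 + 3}\right)}{9} = \frac{7 \left(- 45 \cdot 2 \left(-2\right) \frac{1}{-2 + 3}\right)}{9} = \frac{7 \left(- 45 \cdot 2 \left(-2\right) 1^{-1}\right)}{9} = \frac{7 \left(- 45 \cdot 2 \left(-2\right) 1\right)}{9} = \frac{7 \left(\left(-45\right) \left(-4\right)\right)}{9} = \frac{7}{9} \cdot 180 = 140$)
$H - K{\left(417 \right)} = 140 - \left(-6 + \frac{1}{2} \cdot 417\right) = 140 - \left(-6 + \frac{417}{2}\right) = 140 - \frac{405}{2} = - \frac{125}{2}$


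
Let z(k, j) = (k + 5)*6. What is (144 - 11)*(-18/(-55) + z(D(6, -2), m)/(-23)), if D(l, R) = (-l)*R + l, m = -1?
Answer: -41496/55 ≈ -754.47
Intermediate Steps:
D(l, R) = l - R*l (D(l, R) = -R*l + l = l - R*l)
z(k, j) = 30 + 6*k (z(k, j) = (5 + k)*6 = 30 + 6*k)
(144 - 11)*(-18/(-55) + z(D(6, -2), m)/(-23)) = (144 - 11)*(-18/(-55) + (30 + 6*(6*(1 - 1*(-2))))/(-23)) = 133*(-18*(-1/55) + (30 + 6*(6*(1 + 2)))*(-1/23)) = 133*(18/55 + (30 + 6*(6*3))*(-1/23)) = 133*(18/55 + (30 + 6*18)*(-1/23)) = 133*(18/55 + (30 + 108)*(-1/23)) = 133*(18/55 + 138*(-1/23)) = 133*(18/55 - 6) = 133*(-312/55) = -41496/55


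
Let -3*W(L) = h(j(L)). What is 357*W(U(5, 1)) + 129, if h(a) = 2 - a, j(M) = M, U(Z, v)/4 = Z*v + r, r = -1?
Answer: 1795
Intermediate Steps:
U(Z, v) = -4 + 4*Z*v (U(Z, v) = 4*(Z*v - 1) = 4*(-1 + Z*v) = -4 + 4*Z*v)
W(L) = -⅔ + L/3 (W(L) = -(2 - L)/3 = -⅔ + L/3)
357*W(U(5, 1)) + 129 = 357*(-⅔ + (-4 + 4*5*1)/3) + 129 = 357*(-⅔ + (-4 + 20)/3) + 129 = 357*(-⅔ + (⅓)*16) + 129 = 357*(-⅔ + 16/3) + 129 = 357*(14/3) + 129 = 1666 + 129 = 1795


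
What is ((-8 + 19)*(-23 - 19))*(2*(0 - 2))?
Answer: 1848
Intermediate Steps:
((-8 + 19)*(-23 - 19))*(2*(0 - 2)) = (11*(-42))*(2*(-2)) = -462*(-4) = 1848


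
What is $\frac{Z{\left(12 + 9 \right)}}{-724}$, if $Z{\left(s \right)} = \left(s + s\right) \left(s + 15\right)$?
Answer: $- \frac{378}{181} \approx -2.0884$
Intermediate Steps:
$Z{\left(s \right)} = 2 s \left(15 + s\right)$
$\frac{Z{\left(12 + 9 \right)}}{-724} = \frac{2 \left(12 + 9\right) \left(15 + \left(12 + 9\right)\right)}{-724} = 2 \cdot 21 \left(15 + 21\right) \left(- \frac{1}{724}\right) = 2 \cdot 21 \cdot 36 \left(- \frac{1}{724}\right) = 1512 \left(- \frac{1}{724}\right) = - \frac{378}{181}$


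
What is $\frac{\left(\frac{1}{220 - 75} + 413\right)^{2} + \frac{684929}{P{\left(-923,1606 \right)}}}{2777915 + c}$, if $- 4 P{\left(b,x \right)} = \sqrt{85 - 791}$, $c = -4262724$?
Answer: $- \frac{3586332996}{31218109225} - \frac{1369858 i \sqrt{706}}{524137577} \approx -0.11488 - 0.069444 i$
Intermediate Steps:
$P{\left(b,x \right)} = - \frac{i \sqrt{706}}{4}$ ($P{\left(b,x \right)} = - \frac{\sqrt{85 - 791}}{4} = - \frac{\sqrt{-706}}{4} = - \frac{i \sqrt{706}}{4}$)
$\frac{\left(\frac{1}{220 - 75} + 413\right)^{2} + \frac{684929}{P{\left(-923,1606 \right)}}}{2777915 + c} = \frac{\left(\frac{1}{220 - 75} + 413\right)^{2} + \frac{684929}{\left(- \frac{1}{4}\right) i \sqrt{706}}}{2777915 - 4262724} = \frac{\left(\frac{1}{145} + 413\right)^{2} + 684929 \frac{2 i \sqrt{706}}{353}}{-1484809} = \left(\left(\frac{1}{145} + 413\right)^{2} + \frac{1369858 i \sqrt{706}}{353}\right) \left(- \frac{1}{1484809}\right) = \left(\left(\frac{59886}{145}\right)^{2} + \frac{1369858 i \sqrt{706}}{353}\right) \left(- \frac{1}{1484809}\right) = \left(\frac{3586332996}{21025} + \frac{1369858 i \sqrt{706}}{353}\right) \left(- \frac{1}{1484809}\right) = - \frac{3586332996}{31218109225} - \frac{1369858 i \sqrt{706}}{524137577}$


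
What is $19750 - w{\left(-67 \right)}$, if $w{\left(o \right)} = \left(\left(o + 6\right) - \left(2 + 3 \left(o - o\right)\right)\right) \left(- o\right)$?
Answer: $23971$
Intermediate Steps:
$w{\left(o \right)} = - o \left(4 + o\right)$ ($w{\left(o \right)} = \left(\left(6 + o\right) - 2\right) \left(- o\right) = \left(4 + o\right) \left(- o\right) = - o \left(4 + o\right)$)
$19750 - w{\left(-67 \right)} = 19750 - \left(-1\right) \left(-67\right) \left(4 - 67\right) = 19750 - \left(-1\right) \left(-67\right) \left(-63\right) = 19750 - -4221 = 19750 + 4221 = 23971$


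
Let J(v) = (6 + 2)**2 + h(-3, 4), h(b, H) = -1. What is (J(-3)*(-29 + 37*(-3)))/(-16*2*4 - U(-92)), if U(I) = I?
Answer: 245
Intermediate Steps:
J(v) = 63 (J(v) = (6 + 2)**2 - 1 = 8**2 - 1 = 64 - 1 = 63)
(J(-3)*(-29 + 37*(-3)))/(-16*2*4 - U(-92)) = (63*(-29 + 37*(-3)))/(-16*2*4 - 1*(-92)) = (63*(-29 - 111))/(-32*4 + 92) = (63*(-140))/(-128 + 92) = -8820/(-36) = -8820*(-1/36) = 245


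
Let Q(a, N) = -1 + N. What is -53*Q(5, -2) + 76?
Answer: 235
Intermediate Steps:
-53*Q(5, -2) + 76 = -53*(-1 - 2) + 76 = -53*(-3) + 76 = 159 + 76 = 235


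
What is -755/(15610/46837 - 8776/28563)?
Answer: -144291849915/4975274 ≈ -29002.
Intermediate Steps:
-755/(15610/46837 - 8776/28563) = -755/(15610*(1/46837) - 8776*1/28563) = -755/(2230/6691 - 8776/28563) = -755/4975274/191115033 = -755*191115033/4975274 = -144291849915/4975274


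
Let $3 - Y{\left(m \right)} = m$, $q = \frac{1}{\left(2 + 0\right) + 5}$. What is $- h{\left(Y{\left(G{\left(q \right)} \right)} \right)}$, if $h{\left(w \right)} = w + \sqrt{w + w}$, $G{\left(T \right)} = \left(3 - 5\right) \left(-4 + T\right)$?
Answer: $\frac{33}{7} - \frac{i \sqrt{462}}{7} \approx 4.7143 - 3.0706 i$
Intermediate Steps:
$q = \frac{1}{7}$ ($q = \frac{1}{2 + 5} = \frac{1}{7} \approx 0.14286$)
$G{\left(T \right)} = 8 - 2 T$ ($G{\left(T \right)} = - 2 \left(-4 + T\right) = 8 - 2 T$)
$Y{\left(m \right)} = 3 - m$
$h{\left(w \right)} = w + \sqrt{2} \sqrt{w}$ ($h{\left(w \right)} = w + \sqrt{2 w} = w + \sqrt{2} \sqrt{w}$)
$- h{\left(Y{\left(G{\left(q \right)} \right)} \right)} = - (\left(3 - \left(8 - \frac{2}{7}\right)\right) + \sqrt{2} \sqrt{3 - \left(8 - \frac{2}{7}\right)}) = - (\left(3 - \frac{54}{7}\right) + \sqrt{2} \sqrt{3 - \frac{54}{7}}) = - (- \frac{33}{7} + \sqrt{2} \sqrt{- \frac{33}{7}}) = - (- \frac{33}{7} + \sqrt{2} \frac{i \sqrt{231}}{7}) = - (- \frac{33}{7} + \frac{i \sqrt{462}}{7}) = \frac{33}{7} - \frac{i \sqrt{462}}{7}$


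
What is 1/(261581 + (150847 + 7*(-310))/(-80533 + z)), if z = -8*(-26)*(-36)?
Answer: 88021/23024472524 ≈ 3.8229e-6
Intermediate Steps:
z = -7488 (z = 208*(-36) = -7488)
1/(261581 + (150847 + 7*(-310))/(-80533 + z)) = 1/(261581 + (150847 + 7*(-310))/(-80533 - 7488)) = 1/(261581 + (150847 - 2170)/(-88021)) = 1/(261581 + 148677*(-1/88021)) = 1/(261581 - 148677/88021) = 1/(23024472524/88021) = 88021/23024472524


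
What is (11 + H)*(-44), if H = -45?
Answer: 1496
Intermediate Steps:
(11 + H)*(-44) = (11 - 45)*(-44) = -34*(-44) = 1496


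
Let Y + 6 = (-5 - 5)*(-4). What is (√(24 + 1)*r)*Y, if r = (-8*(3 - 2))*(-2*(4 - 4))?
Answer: 0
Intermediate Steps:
Y = 34 (Y = -6 + (-5 - 5)*(-4) = -6 - 10*(-4) = -6 + 40 = 34)
r = 0 (r = (-8)*(-2*0) = -4*2*0 = -8*0 = 0)
(√(24 + 1)*r)*Y = (√(24 + 1)*0)*34 = (√25*0)*34 = (5*0)*34 = 0*34 = 0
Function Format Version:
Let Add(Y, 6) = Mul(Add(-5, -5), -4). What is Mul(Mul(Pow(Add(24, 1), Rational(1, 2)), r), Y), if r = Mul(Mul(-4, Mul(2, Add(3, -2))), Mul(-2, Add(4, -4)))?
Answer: 0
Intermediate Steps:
Y = 34 (Y = Add(-6, Mul(Add(-5, -5), -4)) = Add(-6, Mul(-10, -4)) = Add(-6, 40) = 34)
r = 0 (r = Mul(Mul(-4, Mul(2, 1)), Mul(-2, 0)) = Mul(Mul(-4, 2), 0) = Mul(-8, 0) = 0)
Mul(Mul(Pow(Add(24, 1), Rational(1, 2)), r), Y) = Mul(Mul(Pow(Add(24, 1), Rational(1, 2)), 0), 34) = Mul(Mul(Pow(25, Rational(1, 2)), 0), 34) = Mul(Mul(5, 0), 34) = Mul(0, 34) = 0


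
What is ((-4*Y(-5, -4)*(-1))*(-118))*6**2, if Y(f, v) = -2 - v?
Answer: -33984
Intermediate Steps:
((-4*Y(-5, -4)*(-1))*(-118))*6**2 = ((-4*(-2 - 1*(-4))*(-1))*(-118))*6**2 = ((-4*(-2 + 4)*(-1))*(-118))*36 = ((-4*2*(-1))*(-118))*36 = (-8*(-1)*(-118))*36 = (8*(-118))*36 = -944*36 = -33984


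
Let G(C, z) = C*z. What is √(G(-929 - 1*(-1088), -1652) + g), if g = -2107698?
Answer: 3*I*√263374 ≈ 1539.6*I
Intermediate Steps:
√(G(-929 - 1*(-1088), -1652) + g) = √((-929 - 1*(-1088))*(-1652) - 2107698) = √((-929 + 1088)*(-1652) - 2107698) = √(159*(-1652) - 2107698) = √(-262668 - 2107698) = √(-2370366) = 3*I*√263374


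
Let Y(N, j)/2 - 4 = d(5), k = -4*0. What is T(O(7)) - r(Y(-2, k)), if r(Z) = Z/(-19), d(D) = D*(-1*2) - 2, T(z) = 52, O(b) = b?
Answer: 972/19 ≈ 51.158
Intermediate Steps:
k = 0
d(D) = -2 - 2*D (d(D) = D*(-2) - 2 = -2*D - 2 = -2 - 2*D)
Y(N, j) = -16 (Y(N, j) = 8 + 2*(-2 - 2*5) = 8 + 2*(-2 - 10) = 8 + 2*(-12) = 8 - 24 = -16)
r(Z) = -Z/19 (r(Z) = Z*(-1/19) = -Z/19)
T(O(7)) - r(Y(-2, k)) = 52 - (-1)*(-16)/19 = 52 - 1*16/19 = 52 - 16/19 = 972/19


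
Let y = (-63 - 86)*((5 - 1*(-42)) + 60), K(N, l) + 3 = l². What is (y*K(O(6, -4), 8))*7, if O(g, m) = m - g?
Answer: -6807661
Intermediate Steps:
K(N, l) = -3 + l²
y = -15943 (y = -149*((5 + 42) + 60) = -149*(47 + 60) = -149*107 = -15943)
(y*K(O(6, -4), 8))*7 = -15943*(-3 + 8²)*7 = -15943*(-3 + 64)*7 = -15943*61*7 = -972523*7 = -6807661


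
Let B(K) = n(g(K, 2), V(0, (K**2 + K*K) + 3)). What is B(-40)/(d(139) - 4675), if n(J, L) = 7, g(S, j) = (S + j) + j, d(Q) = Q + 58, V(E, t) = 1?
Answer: -7/4478 ≈ -0.0015632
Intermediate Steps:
d(Q) = 58 + Q
g(S, j) = S + 2*j
B(K) = 7
B(-40)/(d(139) - 4675) = 7/((58 + 139) - 4675) = 7/(197 - 4675) = 7/(-4478) = 7*(-1/4478) = -7/4478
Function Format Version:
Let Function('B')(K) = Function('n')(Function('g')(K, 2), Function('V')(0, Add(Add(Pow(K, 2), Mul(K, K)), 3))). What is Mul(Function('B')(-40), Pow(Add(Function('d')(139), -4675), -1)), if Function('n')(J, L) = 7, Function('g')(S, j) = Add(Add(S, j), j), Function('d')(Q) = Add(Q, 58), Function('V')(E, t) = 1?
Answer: Rational(-7, 4478) ≈ -0.0015632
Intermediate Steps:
Function('d')(Q) = Add(58, Q)
Function('g')(S, j) = Add(S, Mul(2, j))
Function('B')(K) = 7
Mul(Function('B')(-40), Pow(Add(Function('d')(139), -4675), -1)) = Mul(7, Pow(Add(Add(58, 139), -4675), -1)) = Mul(7, Pow(Add(197, -4675), -1)) = Mul(7, Pow(-4478, -1)) = Mul(7, Rational(-1, 4478)) = Rational(-7, 4478)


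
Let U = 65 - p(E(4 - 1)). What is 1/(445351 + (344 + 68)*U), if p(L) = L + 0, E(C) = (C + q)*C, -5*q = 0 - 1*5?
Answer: 1/467187 ≈ 2.1405e-6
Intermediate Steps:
q = 1 (q = -(0 - 1*5)/5 = -(0 - 5)/5 = -⅕*(-5) = 1)
E(C) = C*(1 + C) (E(C) = (C + 1)*C = (1 + C)*C = C*(1 + C))
p(L) = L
U = 53 (U = 65 - (4 - 1)*(1 + (4 - 1)) = 65 - 3*(1 + 3) = 65 - 3*4 = 65 - 1*12 = 65 - 12 = 53)
1/(445351 + (344 + 68)*U) = 1/(445351 + (344 + 68)*53) = 1/(445351 + 412*53) = 1/(445351 + 21836) = 1/467187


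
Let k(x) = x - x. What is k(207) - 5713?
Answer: -5713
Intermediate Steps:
k(x) = 0
k(207) - 5713 = 0 - 5713 = -5713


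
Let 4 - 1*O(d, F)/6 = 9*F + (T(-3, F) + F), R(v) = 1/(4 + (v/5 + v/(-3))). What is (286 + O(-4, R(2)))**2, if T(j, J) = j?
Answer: 19070689/196 ≈ 97299.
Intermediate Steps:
R(v) = 1/(4 - 2*v/15) (R(v) = 1/(4 + (v*(1/5) + v*(-1/3))) = 1/(4 + (v/5 - v/3)) = 1/(4 - 2*v/15))
O(d, F) = 42 - 60*F (O(d, F) = 24 - 6*(9*F + (-3 + F)) = 24 - 6*(-3 + 10*F) = 24 + (18 - 60*F) = 42 - 60*F)
(286 + O(-4, R(2)))**2 = (286 + (42 - (-900)/(-60 + 2*2)))**2 = (286 + (42 - (-900)/(-60 + 4)))**2 = (286 + (42 - (-900)/(-56)))**2 = (286 + (42 - (-900)*(-1)/56))**2 = (286 + (42 - 60*15/56))**2 = (286 + (42 - 225/14))**2 = (286 + 363/14)**2 = (4367/14)**2 = 19070689/196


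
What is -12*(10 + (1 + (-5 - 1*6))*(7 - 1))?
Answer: 600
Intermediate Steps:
-12*(10 + (1 + (-5 - 1*6))*(7 - 1)) = -12*(10 + (1 + (-5 - 6))*6) = -12*(10 + (1 - 11)*6) = -12*(10 - 10*6) = -12*(10 - 60) = -12*(-50) = 600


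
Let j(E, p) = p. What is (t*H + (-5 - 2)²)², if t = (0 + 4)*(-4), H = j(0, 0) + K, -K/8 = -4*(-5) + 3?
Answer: 8958049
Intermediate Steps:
K = -184 (K = -8*(-4*(-5) + 3) = -8*(20 + 3) = -8*23 = -184)
H = -184 (H = 0 - 184 = -184)
t = -16 (t = 4*(-4) = -16)
(t*H + (-5 - 2)²)² = (-16*(-184) + (-5 - 2)²)² = (2944 + (-7)²)² = (2944 + 49)² = 2993² = 8958049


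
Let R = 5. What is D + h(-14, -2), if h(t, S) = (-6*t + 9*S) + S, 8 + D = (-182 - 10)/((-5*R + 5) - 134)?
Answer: 4408/77 ≈ 57.247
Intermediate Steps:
D = -520/77 (D = -8 + (-182 - 10)/((-5*5 + 5) - 134) = -8 - 192/((-25 + 5) - 134) = -8 - 192/(-20 - 134) = -8 - 192/(-154) = -8 - 192*(-1/154) = -8 + 96/77 = -520/77 ≈ -6.7533)
h(t, S) = -6*t + 10*S
D + h(-14, -2) = -520/77 + (-6*(-14) + 10*(-2)) = -520/77 + (84 - 20) = -520/77 + 64 = 4408/77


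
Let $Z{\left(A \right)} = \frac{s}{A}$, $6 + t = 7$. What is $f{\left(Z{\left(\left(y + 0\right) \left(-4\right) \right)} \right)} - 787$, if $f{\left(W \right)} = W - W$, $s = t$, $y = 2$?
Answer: $-787$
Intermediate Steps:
$t = 1$ ($t = -6 + 7 = 1$)
$s = 1$
$Z{\left(A \right)} = \frac{1}{A}$ ($Z{\left(A \right)} = 1 \frac{1}{A} = \frac{1}{A}$)
$f{\left(W \right)} = 0$
$f{\left(Z{\left(\left(y + 0\right) \left(-4\right) \right)} \right)} - 787 = 0 - 787 = -787$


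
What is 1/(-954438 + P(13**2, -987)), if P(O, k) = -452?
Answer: -1/954890 ≈ -1.0472e-6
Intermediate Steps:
1/(-954438 + P(13**2, -987)) = 1/(-954438 - 452) = 1/(-954890) = -1/954890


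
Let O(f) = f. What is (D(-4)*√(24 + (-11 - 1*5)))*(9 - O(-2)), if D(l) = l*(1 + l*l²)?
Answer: 5544*√2 ≈ 7840.4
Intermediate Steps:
D(l) = l*(1 + l³)
(D(-4)*√(24 + (-11 - 1*5)))*(9 - O(-2)) = ((-4 + (-4)⁴)*√(24 + (-11 - 1*5)))*(9 - 1*(-2)) = ((-4 + 256)*√(24 + (-11 - 5)))*(9 + 2) = (252*√(24 - 16))*11 = (252*√8)*11 = (252*(2*√2))*11 = (504*√2)*11 = 5544*√2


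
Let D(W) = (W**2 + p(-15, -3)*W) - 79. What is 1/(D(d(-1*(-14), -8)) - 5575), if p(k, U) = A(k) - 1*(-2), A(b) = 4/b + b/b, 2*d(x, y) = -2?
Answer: -15/84836 ≈ -0.00017681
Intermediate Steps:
d(x, y) = -1 (d(x, y) = (1/2)*(-2) = -1)
A(b) = 1 + 4/b (A(b) = 4/b + 1 = 1 + 4/b)
p(k, U) = 2 + (4 + k)/k (p(k, U) = (4 + k)/k - 1*(-2) = (4 + k)/k + 2 = 2 + (4 + k)/k)
D(W) = -79 + W**2 + 41*W/15 (D(W) = (W**2 + (3 + 4/(-15))*W) - 79 = (W**2 + (3 + 4*(-1/15))*W) - 79 = (W**2 + (3 - 4/15)*W) - 79 = (W**2 + 41*W/15) - 79 = -79 + W**2 + 41*W/15)
1/(D(d(-1*(-14), -8)) - 5575) = 1/((-79 + (-1)**2 + (41/15)*(-1)) - 5575) = 1/((-79 + 1 - 41/15) - 5575) = 1/(-1211/15 - 5575) = 1/(-84836/15) = -15/84836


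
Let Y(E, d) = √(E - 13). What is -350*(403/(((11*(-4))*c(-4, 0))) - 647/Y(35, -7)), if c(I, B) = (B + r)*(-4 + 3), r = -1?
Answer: 70525/22 + 113225*√22/11 ≈ 51485.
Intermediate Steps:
c(I, B) = 1 - B (c(I, B) = (B - 1)*(-4 + 3) = (-1 + B)*(-1) = 1 - B)
Y(E, d) = √(-13 + E)
-350*(403/(((11*(-4))*c(-4, 0))) - 647/Y(35, -7)) = -350*(403/(((11*(-4))*(1 - 1*0))) - 647/√(-13 + 35)) = -350*(403/((-44*(1 + 0))) - 647*√22/22) = -350*(403/((-44*1)) - 647*√22/22) = -350*(403/(-44) - 647*√22/22) = -350*(403*(-1/44) - 647*√22/22) = -350*(-403/44 - 647*√22/22) = 70525/22 + 113225*√22/11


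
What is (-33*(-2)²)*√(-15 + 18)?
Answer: -132*√3 ≈ -228.63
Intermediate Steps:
(-33*(-2)²)*√(-15 + 18) = (-33*4)*√3 = -132*√3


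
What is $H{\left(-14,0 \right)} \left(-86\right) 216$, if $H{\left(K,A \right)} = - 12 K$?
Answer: $-3120768$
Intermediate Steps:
$H{\left(-14,0 \right)} \left(-86\right) 216 = \left(-12\right) \left(-14\right) \left(-86\right) 216 = 168 \left(-86\right) 216 = \left(-14448\right) 216 = -3120768$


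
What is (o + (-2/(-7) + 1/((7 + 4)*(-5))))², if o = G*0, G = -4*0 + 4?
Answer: 10609/148225 ≈ 0.071574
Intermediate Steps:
G = 4 (G = 0 + 4 = 4)
o = 0 (o = 4*0 = 0)
(o + (-2/(-7) + 1/((7 + 4)*(-5))))² = (0 + (-2/(-7) + 1/((7 + 4)*(-5))))² = (0 + (-2*(-⅐) - ⅕/11))² = (0 + (2/7 + (1/11)*(-⅕)))² = (0 + (2/7 - 1/55))² = (0 + 103/385)² = (103/385)² = 10609/148225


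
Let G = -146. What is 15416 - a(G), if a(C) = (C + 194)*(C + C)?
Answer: 29432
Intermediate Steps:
a(C) = 2*C*(194 + C) (a(C) = (194 + C)*(2*C) = 2*C*(194 + C))
15416 - a(G) = 15416 - 2*(-146)*(194 - 146) = 15416 - 2*(-146)*48 = 15416 - 1*(-14016) = 15416 + 14016 = 29432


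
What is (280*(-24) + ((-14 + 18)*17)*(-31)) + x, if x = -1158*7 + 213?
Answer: -16721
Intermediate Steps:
x = -7893 (x = -193*42 + 213 = -8106 + 213 = -7893)
(280*(-24) + ((-14 + 18)*17)*(-31)) + x = (280*(-24) + ((-14 + 18)*17)*(-31)) - 7893 = (-6720 + (4*17)*(-31)) - 7893 = (-6720 + 68*(-31)) - 7893 = (-6720 - 2108) - 7893 = -8828 - 7893 = -16721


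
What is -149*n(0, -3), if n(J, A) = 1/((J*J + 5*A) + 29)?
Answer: -149/14 ≈ -10.643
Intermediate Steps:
n(J, A) = 1/(29 + J² + 5*A) (n(J, A) = 1/((J² + 5*A) + 29) = 1/(29 + J² + 5*A))
-149*n(0, -3) = -149/(29 + 0² + 5*(-3)) = -149/(29 + 0 - 15) = -149/14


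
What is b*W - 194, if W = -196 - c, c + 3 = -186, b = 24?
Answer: -362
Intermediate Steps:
c = -189 (c = -3 - 186 = -189)
W = -7 (W = -196 - 1*(-189) = -196 + 189 = -7)
b*W - 194 = 24*(-7) - 194 = -168 - 194 = -362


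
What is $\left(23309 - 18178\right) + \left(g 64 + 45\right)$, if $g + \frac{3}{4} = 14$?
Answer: $6024$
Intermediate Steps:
$g = \frac{53}{4}$ ($g = - \frac{3}{4} + 14 = \frac{53}{4} \approx 13.25$)
$\left(23309 - 18178\right) + \left(g 64 + 45\right) = \left(23309 - 18178\right) + \left(\frac{53}{4} \cdot 64 + 45\right) = 5131 + \left(848 + 45\right) = 5131 + 893 = 6024$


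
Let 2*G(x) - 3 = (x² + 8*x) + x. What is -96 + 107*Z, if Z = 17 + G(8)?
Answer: 18319/2 ≈ 9159.5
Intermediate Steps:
G(x) = 3/2 + x²/2 + 9*x/2 (G(x) = 3/2 + ((x² + 8*x) + x)/2 = 3/2 + (x² + 9*x)/2 = 3/2 + (x²/2 + 9*x/2) = 3/2 + x²/2 + 9*x/2)
Z = 173/2 (Z = 17 + (3/2 + (½)*8² + (9/2)*8) = 17 + (3/2 + (½)*64 + 36) = 17 + (3/2 + 32 + 36) = 17 + 139/2 = 173/2 ≈ 86.500)
-96 + 107*Z = -96 + 107*(173/2) = -96 + 18511/2 = 18319/2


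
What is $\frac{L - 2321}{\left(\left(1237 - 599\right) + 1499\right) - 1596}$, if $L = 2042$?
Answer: $- \frac{279}{541} \approx -0.51571$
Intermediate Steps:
$\frac{L - 2321}{\left(\left(1237 - 599\right) + 1499\right) - 1596} = \frac{2042 - 2321}{\left(\left(1237 - 599\right) + 1499\right) - 1596} = - \frac{279}{\left(638 + 1499\right) - 1596} = - \frac{279}{2137 - 1596} = - \frac{279}{541}$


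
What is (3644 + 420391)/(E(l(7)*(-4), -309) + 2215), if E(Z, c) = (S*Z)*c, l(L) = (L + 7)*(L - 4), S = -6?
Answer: -424035/309257 ≈ -1.3711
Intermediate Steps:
l(L) = (-4 + L)*(7 + L) (l(L) = (7 + L)*(-4 + L) = (-4 + L)*(7 + L))
E(Z, c) = -6*Z*c (E(Z, c) = (-6*Z)*c = -6*Z*c)
(3644 + 420391)/(E(l(7)*(-4), -309) + 2215) = (3644 + 420391)/(-6*(-28 + 7² + 3*7)*(-4)*(-309) + 2215) = 424035/(-6*(-28 + 49 + 21)*(-4)*(-309) + 2215) = 424035/(-6*42*(-4)*(-309) + 2215) = 424035/(-6*(-168)*(-309) + 2215) = 424035/(-311472 + 2215) = 424035/(-309257) = 424035*(-1/309257) = -424035/309257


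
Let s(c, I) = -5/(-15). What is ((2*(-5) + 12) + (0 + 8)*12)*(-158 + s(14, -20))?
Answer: -46354/3 ≈ -15451.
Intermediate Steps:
s(c, I) = ⅓ (s(c, I) = -5*(-1/15) = ⅓)
((2*(-5) + 12) + (0 + 8)*12)*(-158 + s(14, -20)) = ((2*(-5) + 12) + (0 + 8)*12)*(-158 + ⅓) = ((-10 + 12) + 8*12)*(-473/3) = (2 + 96)*(-473/3) = 98*(-473/3) = -46354/3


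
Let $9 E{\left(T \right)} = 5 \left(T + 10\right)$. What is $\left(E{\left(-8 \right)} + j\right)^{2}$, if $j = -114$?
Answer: $\frac{1032256}{81} \approx 12744.0$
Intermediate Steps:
$E{\left(T \right)} = \frac{50}{9} + \frac{5 T}{9}$ ($E{\left(T \right)} = \frac{5 \left(T + 10\right)}{9} = \frac{5 \left(10 + T\right)}{9} = \frac{50 + 5 T}{9} = \frac{50}{9} + \frac{5 T}{9}$)
$\left(E{\left(-8 \right)} + j\right)^{2} = \left(\left(\frac{50}{9} + \frac{5}{9} \left(-8\right)\right) - 114\right)^{2} = \left(\left(\frac{50}{9} - \frac{40}{9}\right) - 114\right)^{2} = \left(\frac{10}{9} - 114\right)^{2} = \left(- \frac{1016}{9}\right)^{2} = \frac{1032256}{81}$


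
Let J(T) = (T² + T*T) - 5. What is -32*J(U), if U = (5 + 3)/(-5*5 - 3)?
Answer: 7584/49 ≈ 154.78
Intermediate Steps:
U = -2/7 (U = 8/(-25 - 3) = 8/(-28) = 8*(-1/28) = -2/7 ≈ -0.28571)
J(T) = -5 + 2*T² (J(T) = (T² + T²) - 5 = 2*T² - 5 = -5 + 2*T²)
-32*J(U) = -32*(-5 + 2*(-2/7)²) = -32*(-5 + 2*(4/49)) = -32*(-5 + 8/49) = -32*(-237/49) = 7584/49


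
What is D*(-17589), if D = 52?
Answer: -914628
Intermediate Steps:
D*(-17589) = 52*(-17589) = -914628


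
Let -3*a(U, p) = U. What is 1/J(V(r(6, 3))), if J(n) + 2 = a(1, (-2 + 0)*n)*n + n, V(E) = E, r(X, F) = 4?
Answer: 3/2 ≈ 1.5000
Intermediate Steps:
a(U, p) = -U/3
J(n) = -2 + 2*n/3 (J(n) = -2 + ((-1/3*1)*n + n) = -2 + (-n/3 + n) = -2 + 2*n/3)
1/J(V(r(6, 3))) = 1/(-2 + (2/3)*4) = 1/(-2 + 8/3) = 1/(2/3) = 3/2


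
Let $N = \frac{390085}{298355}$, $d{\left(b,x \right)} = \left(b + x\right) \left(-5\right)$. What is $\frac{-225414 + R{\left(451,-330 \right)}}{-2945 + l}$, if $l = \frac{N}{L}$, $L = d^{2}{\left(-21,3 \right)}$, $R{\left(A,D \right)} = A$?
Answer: $\frac{108732514101300}{1423421791483} \approx 76.388$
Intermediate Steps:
$d{\left(b,x \right)} = - 5 b - 5 x$
$L = 8100$ ($L = \left(\left(-5\right) \left(-21\right) - 15\right)^{2} = \left(105 - 15\right)^{2} = 90^{2} = 8100$)
$N = \frac{78017}{59671}$ ($N = 390085 \cdot \frac{1}{298355} = \frac{78017}{59671} \approx 1.3075$)
$l = \frac{78017}{483335100}$ ($l = \frac{78017}{59671 \cdot 8100} = \frac{78017}{59671} \cdot \frac{1}{8100} = \frac{78017}{483335100} \approx 0.00016141$)
$\frac{-225414 + R{\left(451,-330 \right)}}{-2945 + l} = \frac{-225414 + 451}{-2945 + \frac{78017}{483335100}} = - \frac{224963}{- \frac{1423421791483}{483335100}} = \left(-224963\right) \left(- \frac{483335100}{1423421791483}\right) = \frac{108732514101300}{1423421791483}$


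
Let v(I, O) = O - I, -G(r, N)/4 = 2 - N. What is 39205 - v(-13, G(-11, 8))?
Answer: 39168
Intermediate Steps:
G(r, N) = -8 + 4*N (G(r, N) = -4*(2 - N) = -8 + 4*N)
39205 - v(-13, G(-11, 8)) = 39205 - ((-8 + 4*8) - 1*(-13)) = 39205 - ((-8 + 32) + 13) = 39205 - (24 + 13) = 39205 - 1*37 = 39205 - 37 = 39168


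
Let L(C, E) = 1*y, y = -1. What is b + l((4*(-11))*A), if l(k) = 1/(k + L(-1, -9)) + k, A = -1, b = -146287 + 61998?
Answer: -3622534/43 ≈ -84245.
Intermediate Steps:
b = -84289
L(C, E) = -1 (L(C, E) = 1*(-1) = -1)
l(k) = k + 1/(-1 + k) (l(k) = 1/(k - 1) + k = 1/(-1 + k) + k = k + 1/(-1 + k))
b + l((4*(-11))*A) = -84289 + (1 + ((4*(-11))*(-1))**2 - 4*(-11)*(-1))/(-1 + (4*(-11))*(-1)) = -84289 + (1 + (-44*(-1))**2 - (-44)*(-1))/(-1 - 44*(-1)) = -84289 + (1 + 44**2 - 1*44)/(-1 + 44) = -84289 + (1 + 1936 - 44)/43 = -84289 + (1/43)*1893 = -84289 + 1893/43 = -3622534/43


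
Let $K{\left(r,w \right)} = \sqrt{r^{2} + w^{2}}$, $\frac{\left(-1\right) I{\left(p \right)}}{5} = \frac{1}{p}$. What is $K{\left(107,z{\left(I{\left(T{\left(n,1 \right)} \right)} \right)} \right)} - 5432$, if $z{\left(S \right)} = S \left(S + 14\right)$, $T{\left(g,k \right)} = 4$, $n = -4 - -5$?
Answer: $-5432 + \frac{\sqrt{2995969}}{16} \approx -5323.8$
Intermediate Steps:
$n = 1$ ($n = -4 + 5 = 1$)
$I{\left(p \right)} = - \frac{5}{p}$
$z{\left(S \right)} = S \left(14 + S\right)$
$K{\left(107,z{\left(I{\left(T{\left(n,1 \right)} \right)} \right)} \right)} - 5432 = \sqrt{107^{2} + \left(- \frac{5}{4} \left(14 - \frac{5}{4}\right)\right)^{2}} - 5432 = \sqrt{11449 + \left(\left(-5\right) \frac{1}{4} \left(14 - \frac{5}{4}\right)\right)^{2}} - 5432 = \sqrt{11449 + \left(- \frac{5 \left(14 - \frac{5}{4}\right)}{4}\right)^{2}} - 5432 = \sqrt{11449 + \left(\left(- \frac{5}{4}\right) \frac{51}{4}\right)^{2}} - 5432 = \sqrt{11449 + \left(- \frac{255}{16}\right)^{2}} - 5432 = \sqrt{11449 + \frac{65025}{256}} - 5432 = \sqrt{\frac{2995969}{256}} - 5432 = \frac{\sqrt{2995969}}{16} - 5432 = -5432 + \frac{\sqrt{2995969}}{16}$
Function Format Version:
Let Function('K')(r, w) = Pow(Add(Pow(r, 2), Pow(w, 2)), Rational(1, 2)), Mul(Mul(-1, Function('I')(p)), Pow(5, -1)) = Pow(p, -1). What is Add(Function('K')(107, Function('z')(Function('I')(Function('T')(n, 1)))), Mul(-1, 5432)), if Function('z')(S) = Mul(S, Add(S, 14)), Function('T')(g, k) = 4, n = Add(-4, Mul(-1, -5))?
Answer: Add(-5432, Mul(Rational(1, 16), Pow(2995969, Rational(1, 2)))) ≈ -5323.8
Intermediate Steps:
n = 1 (n = Add(-4, 5) = 1)
Function('I')(p) = Mul(-5, Pow(p, -1))
Function('z')(S) = Mul(S, Add(14, S))
Add(Function('K')(107, Function('z')(Function('I')(Function('T')(n, 1)))), Mul(-1, 5432)) = Add(Pow(Add(Pow(107, 2), Pow(Mul(Mul(-5, Pow(4, -1)), Add(14, Mul(-5, Pow(4, -1)))), 2)), Rational(1, 2)), Mul(-1, 5432)) = Add(Pow(Add(11449, Pow(Mul(Mul(-5, Rational(1, 4)), Add(14, Mul(-5, Rational(1, 4)))), 2)), Rational(1, 2)), -5432) = Add(Pow(Add(11449, Pow(Mul(Rational(-5, 4), Add(14, Rational(-5, 4))), 2)), Rational(1, 2)), -5432) = Add(Pow(Add(11449, Pow(Mul(Rational(-5, 4), Rational(51, 4)), 2)), Rational(1, 2)), -5432) = Add(Pow(Add(11449, Pow(Rational(-255, 16), 2)), Rational(1, 2)), -5432) = Add(Pow(Add(11449, Rational(65025, 256)), Rational(1, 2)), -5432) = Add(Pow(Rational(2995969, 256), Rational(1, 2)), -5432) = Add(Mul(Rational(1, 16), Pow(2995969, Rational(1, 2))), -5432) = Add(-5432, Mul(Rational(1, 16), Pow(2995969, Rational(1, 2))))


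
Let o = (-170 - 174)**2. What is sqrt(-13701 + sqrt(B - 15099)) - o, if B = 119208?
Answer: -118336 + I*sqrt(13701 - sqrt(104109)) ≈ -1.1834e+5 + 115.66*I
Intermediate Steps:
o = 118336 (o = (-344)**2 = 118336)
sqrt(-13701 + sqrt(B - 15099)) - o = sqrt(-13701 + sqrt(119208 - 15099)) - 1*118336 = sqrt(-13701 + sqrt(104109)) - 118336 = -118336 + sqrt(-13701 + sqrt(104109))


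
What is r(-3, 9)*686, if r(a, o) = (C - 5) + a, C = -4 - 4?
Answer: -10976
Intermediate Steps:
C = -8
r(a, o) = -13 + a (r(a, o) = (-8 - 5) + a = -13 + a)
r(-3, 9)*686 = (-13 - 3)*686 = -16*686 = -10976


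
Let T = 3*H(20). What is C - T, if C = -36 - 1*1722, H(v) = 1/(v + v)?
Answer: -70323/40 ≈ -1758.1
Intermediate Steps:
H(v) = 1/(2*v)
C = -1758 (C = -36 - 1722 = -1758)
T = 3/40 (T = 3*((1/2)/20) = 3*((1/2)*(1/20)) = 3*(1/40) = 3/40 ≈ 0.075000)
C - T = -1758 - 1*3/40 = -1758 - 3/40 = -70323/40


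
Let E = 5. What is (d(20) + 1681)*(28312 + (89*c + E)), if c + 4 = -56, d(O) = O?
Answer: 39083877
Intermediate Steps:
c = -60 (c = -4 - 56 = -60)
(d(20) + 1681)*(28312 + (89*c + E)) = (20 + 1681)*(28312 + (89*(-60) + 5)) = 1701*(28312 + (-5340 + 5)) = 1701*(28312 - 5335) = 1701*22977 = 39083877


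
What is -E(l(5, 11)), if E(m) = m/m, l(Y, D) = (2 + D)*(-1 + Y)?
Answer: -1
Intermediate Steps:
l(Y, D) = (-1 + Y)*(2 + D)
E(m) = 1
-E(l(5, 11)) = -1*1 = -1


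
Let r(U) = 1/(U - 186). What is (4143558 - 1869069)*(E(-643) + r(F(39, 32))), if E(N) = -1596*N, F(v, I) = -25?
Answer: 492504444496323/211 ≈ 2.3341e+12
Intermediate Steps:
r(U) = 1/(-186 + U)
(4143558 - 1869069)*(E(-643) + r(F(39, 32))) = (4143558 - 1869069)*(-1596*(-643) + 1/(-186 - 25)) = 2274489*(1026228 + 1/(-211)) = 2274489*(1026228 - 1/211) = 2274489*(216534107/211) = 492504444496323/211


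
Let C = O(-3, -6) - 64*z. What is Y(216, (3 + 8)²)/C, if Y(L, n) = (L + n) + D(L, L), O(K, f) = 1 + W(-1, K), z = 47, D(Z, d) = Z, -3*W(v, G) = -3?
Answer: -553/3006 ≈ -0.18397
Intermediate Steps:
W(v, G) = 1 (W(v, G) = -⅓*(-3) = 1)
O(K, f) = 2 (O(K, f) = 1 + 1 = 2)
C = -3006 (C = 2 - 64*47 = 2 - 3008 = -3006)
Y(L, n) = n + 2*L (Y(L, n) = (L + n) + L = n + 2*L)
Y(216, (3 + 8)²)/C = ((3 + 8)² + 2*216)/(-3006) = (11² + 432)*(-1/3006) = (121 + 432)*(-1/3006) = 553*(-1/3006) = -553/3006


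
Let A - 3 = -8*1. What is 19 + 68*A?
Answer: -321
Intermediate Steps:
A = -5 (A = 3 - 8*1 = 3 - 8 = -5)
19 + 68*A = 19 + 68*(-5) = 19 - 340 = -321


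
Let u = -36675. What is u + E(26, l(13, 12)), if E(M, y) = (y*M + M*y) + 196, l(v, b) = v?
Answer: -35803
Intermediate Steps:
E(M, y) = 196 + 2*M*y (E(M, y) = (M*y + M*y) + 196 = 2*M*y + 196 = 196 + 2*M*y)
u + E(26, l(13, 12)) = -36675 + (196 + 2*26*13) = -36675 + (196 + 676) = -36675 + 872 = -35803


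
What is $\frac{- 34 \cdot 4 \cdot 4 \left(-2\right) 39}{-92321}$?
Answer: $- \frac{42432}{92321} \approx -0.45961$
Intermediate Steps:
$\frac{- 34 \cdot 4 \cdot 4 \left(-2\right) 39}{-92321} = - 34 \cdot 16 \left(-2\right) 39 \left(- \frac{1}{92321}\right) = \left(-34\right) \left(-32\right) 39 \left(- \frac{1}{92321}\right) = 1088 \cdot 39 \left(- \frac{1}{92321}\right) = 42432 \left(- \frac{1}{92321}\right) = - \frac{42432}{92321}$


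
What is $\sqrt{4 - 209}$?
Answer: $i \sqrt{205} \approx 14.318 i$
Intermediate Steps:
$\sqrt{4 - 209} = \sqrt{-205} = i \sqrt{205}$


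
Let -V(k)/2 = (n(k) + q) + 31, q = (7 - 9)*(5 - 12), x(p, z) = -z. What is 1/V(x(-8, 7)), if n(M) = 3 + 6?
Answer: -1/108 ≈ -0.0092593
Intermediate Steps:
n(M) = 9
q = 14 (q = -2*(-7) = 14)
V(k) = -108 (V(k) = -2*((9 + 14) + 31) = -2*(23 + 31) = -2*54 = -108)
1/V(x(-8, 7)) = 1/(-108) = -1/108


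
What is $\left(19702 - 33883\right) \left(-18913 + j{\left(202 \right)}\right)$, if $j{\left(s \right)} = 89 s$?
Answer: $13259235$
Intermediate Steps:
$\left(19702 - 33883\right) \left(-18913 + j{\left(202 \right)}\right) = \left(19702 - 33883\right) \left(-18913 + 89 \cdot 202\right) = - 14181 \left(-18913 + 17978\right) = \left(-14181\right) \left(-935\right) = 13259235$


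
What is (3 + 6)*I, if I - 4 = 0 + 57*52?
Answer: 26712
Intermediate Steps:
I = 2968 (I = 4 + (0 + 57*52) = 4 + (0 + 2964) = 4 + 2964 = 2968)
(3 + 6)*I = (3 + 6)*2968 = 9*2968 = 26712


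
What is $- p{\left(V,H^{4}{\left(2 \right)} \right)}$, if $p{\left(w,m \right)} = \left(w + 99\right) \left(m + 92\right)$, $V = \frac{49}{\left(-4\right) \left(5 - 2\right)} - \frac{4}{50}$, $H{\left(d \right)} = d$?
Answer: $- \frac{256059}{25} \approx -10242.0$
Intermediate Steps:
$V = - \frac{1249}{300}$ ($V = \frac{49}{\left(-4\right) 3} - \frac{2}{25} = \frac{49}{-12} - \frac{2}{25} = 49 \left(- \frac{1}{12}\right) - \frac{2}{25} = - \frac{49}{12} - \frac{2}{25} = - \frac{1249}{300} \approx -4.1633$)
$p{\left(w,m \right)} = \left(92 + m\right) \left(99 + w\right)$ ($p{\left(w,m \right)} = \left(99 + w\right) \left(92 + m\right) = \left(92 + m\right) \left(99 + w\right)$)
$- p{\left(V,H^{4}{\left(2 \right)} \right)} = - (9108 + 92 \left(- \frac{1249}{300}\right) + 99 \cdot 2^{4} + 2^{4} \left(- \frac{1249}{300}\right)) = - (9108 - \frac{28727}{75} + 99 \cdot 16 + 16 \left(- \frac{1249}{300}\right)) = - (9108 - \frac{28727}{75} + 1584 - \frac{4996}{75}) = \left(-1\right) \frac{256059}{25} = - \frac{256059}{25}$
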